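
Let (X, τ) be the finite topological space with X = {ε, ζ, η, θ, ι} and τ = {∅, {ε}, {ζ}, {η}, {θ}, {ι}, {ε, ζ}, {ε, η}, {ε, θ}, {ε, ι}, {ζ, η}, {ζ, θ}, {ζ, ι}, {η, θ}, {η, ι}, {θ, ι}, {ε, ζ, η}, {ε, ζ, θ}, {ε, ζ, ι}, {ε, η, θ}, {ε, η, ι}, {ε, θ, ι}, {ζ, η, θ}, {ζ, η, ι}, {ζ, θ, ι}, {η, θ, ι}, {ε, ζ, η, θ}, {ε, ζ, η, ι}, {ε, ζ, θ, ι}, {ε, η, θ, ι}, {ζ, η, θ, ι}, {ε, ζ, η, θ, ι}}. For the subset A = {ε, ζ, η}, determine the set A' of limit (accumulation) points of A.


A' = ∅

For each x ∈ X, list the open sets U ∈ τ with x ∈ U, then check whether U ∩ (A ∖ {x}) ≠ ∅ for every such U.
  x = ε: open {ε} ∋ x has {ε} ∩ (A ∖ {ε}) = ∅, so x is NOT a limit point.
  x = ζ: open {ζ} ∋ x has {ζ} ∩ (A ∖ {ζ}) = ∅, so x is NOT a limit point.
  x = η: open {η} ∋ x has {η} ∩ (A ∖ {η}) = ∅, so x is NOT a limit point.
  x = θ: open {θ} ∋ x has {θ} ∩ (A ∖ {θ}) = ∅, so x is NOT a limit point.
  x = ι: open {ι} ∋ x has {ι} ∩ (A ∖ {ι}) = ∅, so x is NOT a limit point.
Collecting: A' = ∅.


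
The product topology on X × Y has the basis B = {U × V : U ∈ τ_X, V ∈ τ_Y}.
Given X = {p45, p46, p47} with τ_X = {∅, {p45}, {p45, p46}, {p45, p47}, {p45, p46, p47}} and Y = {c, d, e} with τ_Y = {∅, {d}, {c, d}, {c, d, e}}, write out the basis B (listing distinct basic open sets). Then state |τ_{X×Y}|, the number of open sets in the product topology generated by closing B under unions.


Basis B = {∅ × ∅, {p45} × {d}, {p45} × {c, d}, {p45, p46} × {d}, {p45, p47} × {d}, {p45} × {c, d, e}, {p45, p46, p47} × {d}, {p45, p46} × {c, d}, {p45, p47} × {c, d}, {p45, p46} × {c, d, e}, {p45, p47} × {c, d, e}, {p45, p46, p47} × {c, d}, {p45, p46, p47} × {c, d, e}}; |τ_{X×Y}| = 30.

Enumerate products U × V with U ∈ τ_X, V ∈ τ_Y (deduplicated):
  ∅ × ∅ = {} (∅)
  {p45} × {d} = {(p45,d)}
  {p45} × {c, d} = {(p45,c), (p45,d)}
  {p45, p46} × {d} = {(p45,d), (p46,d)}
  {p45, p47} × {d} = {(p45,d), (p47,d)}
  {p45} × {c, d, e} = {(p45,c), (p45,d), (p45,e)}
  {p45, p46, p47} × {d} = {(p45,d), (p46,d), (p47,d)}
  {p45, p46} × {c, d} = {(p45,c), (p45,d), (p46,c), (p46,d)}
  {p45, p47} × {c, d} = {(p45,c), (p45,d), (p47,c), (p47,d)}
  {p45, p46} × {c, d, e} = {(p45,c), (p45,d), (p45,e), (p46,c), (p46,d), (p46,e)}
  {p45, p47} × {c, d, e} = {(p45,c), (p45,d), (p45,e), (p47,c), (p47,d), (p47,e)}
  {p45, p46, p47} × {c, d} = {(p45,c), (p45,d), (p46,c), (p46,d), (p47,c), (p47,d)}
  {p45, p46, p47} × {c, d, e} = {(p45,c), (p45,d), (p45,e), (p46,c), (p46,d), (p46,e), (p47,c), (p47,d), (p47,e)}
These 13 distinct sets form the basis B.
Close under arbitrary unions to get τ_{X×Y}; counting gives |τ_{X×Y}| = 30.


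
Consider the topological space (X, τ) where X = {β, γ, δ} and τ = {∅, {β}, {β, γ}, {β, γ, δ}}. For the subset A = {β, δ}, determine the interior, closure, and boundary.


int(A) = {β}, cl(A) = {β, γ, δ}, ∂A = {γ, δ}.

Closed sets in (X, τ) are complements of opens:
  closed(X, τ) = {∅, {δ}, {γ, δ}, {β, γ, δ}}.
int(A) = ⋃ {U ∈ τ : U ⊆ A}. Opens contained in A: ∅, {β}.
Taking the union of these: int(A) = {β}.
cl(A) = ⋂ {C closed : A ⊆ C}. Closed sets containing A: {β, γ, δ}.
Intersecting these: cl(A) = {β, γ, δ}.
∂A = cl(A) ∖ int(A) = {β, γ, δ} ∖ {β} = {γ, δ}.


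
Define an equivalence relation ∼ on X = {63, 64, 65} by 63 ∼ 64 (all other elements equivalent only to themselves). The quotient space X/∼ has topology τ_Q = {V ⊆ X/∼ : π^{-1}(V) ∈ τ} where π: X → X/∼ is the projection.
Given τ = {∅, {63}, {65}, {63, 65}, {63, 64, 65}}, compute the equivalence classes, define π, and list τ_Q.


X/∼ = {[63=64], [65]}; |τ_Q| = 3.

Equivalence classes: [63=64], [65].
Quotient map π: X → X/∼ sends 63 ↦ [63=64], 64 ↦ [63=64], 65 ↦ [65].
For each subset V ⊆ X/∼, compute π^{-1}(V) ⊆ X and check whether π^{-1}(V) ∈ τ. V is open in τ_Q iff π^{-1}(V) ∈ τ.
  V = {}: π^{-1}(V) = ∅ ∈ τ ✓.
  V = {[63=64]}: π^{-1}(V) = {63, 64} ∉ τ ✗.
  V = {[65]}: π^{-1}(V) = {65} ∈ τ ✓.
  V = {[63=64], [65]}: π^{-1}(V) = {63, 64, 65} ∈ τ ✓.
Open sets in the quotient: τ_Q = {{}, {[65]}, {[63=64], [65]}} (3 elements).


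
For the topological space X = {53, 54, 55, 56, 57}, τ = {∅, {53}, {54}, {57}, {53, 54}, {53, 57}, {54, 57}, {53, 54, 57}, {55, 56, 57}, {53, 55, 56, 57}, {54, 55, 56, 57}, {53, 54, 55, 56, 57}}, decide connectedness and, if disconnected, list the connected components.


(X, τ) is disconnected; components = [{53}, {54}, {55, 56, 57}].

Find clopen sets (U ∈ τ with X ∖ U ∈ τ):
  U = ∅, X ∖ U = {53, 54, 55, 56, 57} — both open, so U is clopen.
  U = {53}, X ∖ U = {54, 55, 56, 57} — both open, so U is clopen.
  U = {54}, X ∖ U = {53, 55, 56, 57} — both open, so U is clopen.
  U = {53, 54}, X ∖ U = {55, 56, 57} — both open, so U is clopen.
  U = {55, 56, 57}, X ∖ U = {53, 54} — both open, so U is clopen.
  U = {53, 55, 56, 57}, X ∖ U = {54} — both open, so U is clopen.
  U = {54, 55, 56, 57}, X ∖ U = {53} — both open, so U is clopen.
  U = {53, 54, 55, 56, 57}, X ∖ U = ∅ — both open, so U is clopen.
Nontrivial clopen(s) exist: e.g. {53, 54}. So (X, τ) is disconnected.
Compute connected components by grouping points that agree on all clopens:
  component: {53}
  component: {54}
  component: {55, 56, 57}


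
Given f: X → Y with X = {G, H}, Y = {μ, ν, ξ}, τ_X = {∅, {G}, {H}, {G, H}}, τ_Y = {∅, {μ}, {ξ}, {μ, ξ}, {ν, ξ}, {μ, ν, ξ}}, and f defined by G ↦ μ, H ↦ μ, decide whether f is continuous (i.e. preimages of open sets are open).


f IS continuous.

Compute f^{-1}(U) for each U ∈ τ_Y:
  U = ∅: f^{-1}(U) = ∅ ∈ τ_X ✓.
  U = {μ}: f^{-1}(U) = {G, H} ∈ τ_X ✓.
  U = {ξ}: f^{-1}(U) = ∅ ∈ τ_X ✓.
  U = {μ, ξ}: f^{-1}(U) = {G, H} ∈ τ_X ✓.
  U = {ν, ξ}: f^{-1}(U) = ∅ ∈ τ_X ✓.
  U = {μ, ν, ξ}: f^{-1}(U) = {G, H} ∈ τ_X ✓.
Every preimage lies in τ_X, so f IS continuous.


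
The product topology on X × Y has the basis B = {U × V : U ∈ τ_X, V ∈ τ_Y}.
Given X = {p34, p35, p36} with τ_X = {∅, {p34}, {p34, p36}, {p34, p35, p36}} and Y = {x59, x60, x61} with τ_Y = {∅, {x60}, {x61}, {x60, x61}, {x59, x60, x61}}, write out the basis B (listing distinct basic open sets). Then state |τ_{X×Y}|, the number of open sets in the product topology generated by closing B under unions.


Basis B = {∅ × ∅, {p34} × {x60}, {p34} × {x61}, {p34} × {x60, x61}, {p34, p36} × {x60}, {p34, p36} × {x61}, {p34} × {x59, x60, x61}, {p34, p35, p36} × {x60}, {p34, p35, p36} × {x61}, {p34, p36} × {x60, x61}, {p34, p36} × {x59, x60, x61}, {p34, p35, p36} × {x60, x61}, {p34, p35, p36} × {x59, x60, x61}}; |τ_{X×Y}| = 30.

Enumerate products U × V with U ∈ τ_X, V ∈ τ_Y (deduplicated):
  ∅ × ∅ = {} (∅)
  {p34} × {x60} = {(p34,x60)}
  {p34} × {x61} = {(p34,x61)}
  {p34} × {x60, x61} = {(p34,x60), (p34,x61)}
  {p34, p36} × {x60} = {(p34,x60), (p36,x60)}
  {p34, p36} × {x61} = {(p34,x61), (p36,x61)}
  {p34} × {x59, x60, x61} = {(p34,x59), (p34,x60), (p34,x61)}
  {p34, p35, p36} × {x60} = {(p34,x60), (p35,x60), (p36,x60)}
  {p34, p35, p36} × {x61} = {(p34,x61), (p35,x61), (p36,x61)}
  {p34, p36} × {x60, x61} = {(p34,x60), (p34,x61), (p36,x60), (p36,x61)}
  {p34, p36} × {x59, x60, x61} = {(p34,x59), (p34,x60), (p34,x61), (p36,x59), (p36,x60), (p36,x61)}
  {p34, p35, p36} × {x60, x61} = {(p34,x60), (p34,x61), (p35,x60), (p35,x61), (p36,x60), (p36,x61)}
  {p34, p35, p36} × {x59, x60, x61} = {(p34,x59), (p34,x60), (p34,x61), (p35,x59), (p35,x60), (p35,x61), (p36,x59), (p36,x60), (p36,x61)}
These 13 distinct sets form the basis B.
Close under arbitrary unions to get τ_{X×Y}; counting gives |τ_{X×Y}| = 30.


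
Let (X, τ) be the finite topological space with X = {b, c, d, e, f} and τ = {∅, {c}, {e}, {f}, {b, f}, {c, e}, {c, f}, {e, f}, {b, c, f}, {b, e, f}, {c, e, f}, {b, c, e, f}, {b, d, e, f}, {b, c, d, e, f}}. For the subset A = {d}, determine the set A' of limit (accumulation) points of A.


A' = ∅

For each x ∈ X, list the open sets U ∈ τ with x ∈ U, then check whether U ∩ (A ∖ {x}) ≠ ∅ for every such U.
  x = b: open {b, f} ∋ x has {b, f} ∩ (A ∖ {b}) = ∅, so x is NOT a limit point.
  x = c: open {c} ∋ x has {c} ∩ (A ∖ {c}) = ∅, so x is NOT a limit point.
  x = d: open {b, d, e, f} ∋ x has {b, d, e, f} ∩ (A ∖ {d}) = ∅, so x is NOT a limit point.
  x = e: open {e} ∋ x has {e} ∩ (A ∖ {e}) = ∅, so x is NOT a limit point.
  x = f: open {f} ∋ x has {f} ∩ (A ∖ {f}) = ∅, so x is NOT a limit point.
Collecting: A' = ∅.


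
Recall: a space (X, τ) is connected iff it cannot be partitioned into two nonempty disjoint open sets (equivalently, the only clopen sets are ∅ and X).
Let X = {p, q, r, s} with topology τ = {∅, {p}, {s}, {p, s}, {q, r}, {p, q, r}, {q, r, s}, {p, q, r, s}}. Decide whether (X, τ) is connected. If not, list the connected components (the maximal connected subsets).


(X, τ) is disconnected; components = [{p}, {s}, {q, r}].

Find clopen sets (U ∈ τ with X ∖ U ∈ τ):
  U = ∅, X ∖ U = {p, q, r, s} — both open, so U is clopen.
  U = {p}, X ∖ U = {q, r, s} — both open, so U is clopen.
  U = {s}, X ∖ U = {p, q, r} — both open, so U is clopen.
  U = {p, s}, X ∖ U = {q, r} — both open, so U is clopen.
  U = {q, r}, X ∖ U = {p, s} — both open, so U is clopen.
  U = {p, q, r}, X ∖ U = {s} — both open, so U is clopen.
  U = {q, r, s}, X ∖ U = {p} — both open, so U is clopen.
  U = {p, q, r, s}, X ∖ U = ∅ — both open, so U is clopen.
Nontrivial clopen(s) exist: e.g. {q, r, s}. So (X, τ) is disconnected.
Compute connected components by grouping points that agree on all clopens:
  component: {p}
  component: {s}
  component: {q, r}


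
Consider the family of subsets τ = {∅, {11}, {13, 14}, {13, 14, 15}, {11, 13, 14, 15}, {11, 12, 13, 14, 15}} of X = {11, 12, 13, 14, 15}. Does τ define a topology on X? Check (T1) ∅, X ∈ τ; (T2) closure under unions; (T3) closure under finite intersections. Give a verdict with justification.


τ is NOT a topology on X.

Axiom (T1): ∅ ∈ τ? Yes; X ∈ τ? Yes.
Axiom (T2/T3): check pairwise unions and intersections of members of τ.
Counterexample for (T2): {11} ∪ {13, 14} = {11, 13, 14} ∉ τ. Therefore τ is NOT a topology.


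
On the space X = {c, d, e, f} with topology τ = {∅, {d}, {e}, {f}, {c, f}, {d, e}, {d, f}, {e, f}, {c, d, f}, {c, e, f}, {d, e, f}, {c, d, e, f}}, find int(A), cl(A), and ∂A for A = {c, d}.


int(A) = {d}, cl(A) = {c, d}, ∂A = {c}.

Closed sets in (X, τ) are complements of opens:
  closed(X, τ) = {∅, {c}, {d}, {e}, {c, d}, {c, e}, {c, f}, {d, e}, {c, d, e}, {c, d, f}, {c, e, f}, {c, d, e, f}}.
int(A) = ⋃ {U ∈ τ : U ⊆ A}. Opens contained in A: ∅, {d}.
Taking the union of these: int(A) = {d}.
cl(A) = ⋂ {C closed : A ⊆ C}. Closed sets containing A: {c, d}, {c, d, e}, {c, d, f}, {c, d, e, f}.
Intersecting these: cl(A) = {c, d}.
∂A = cl(A) ∖ int(A) = {c, d} ∖ {d} = {c}.


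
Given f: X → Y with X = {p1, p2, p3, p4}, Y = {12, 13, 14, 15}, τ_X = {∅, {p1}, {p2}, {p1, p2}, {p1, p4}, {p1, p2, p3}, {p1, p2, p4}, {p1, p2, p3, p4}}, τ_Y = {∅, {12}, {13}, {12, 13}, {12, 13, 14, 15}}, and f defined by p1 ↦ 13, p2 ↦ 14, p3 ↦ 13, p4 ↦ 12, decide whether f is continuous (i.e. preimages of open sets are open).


f is NOT continuous.

Compute f^{-1}(U) for each U ∈ τ_Y:
  U = ∅: f^{-1}(U) = ∅ ∈ τ_X ✓.
  U = {12}: f^{-1}(U) = {p4} ∉ τ_X ✗.
  U = {13}: f^{-1}(U) = {p1, p3} ∉ τ_X ✗.
  U = {12, 13}: f^{-1}(U) = {p1, p3, p4} ∉ τ_X ✗.
  U = {12, 13, 14, 15}: f^{-1}(U) = {p1, p2, p3, p4} ∈ τ_X ✓.
Found U = {12} with f^{-1}(U) = {p4} not in τ_X. Therefore f is NOT continuous.


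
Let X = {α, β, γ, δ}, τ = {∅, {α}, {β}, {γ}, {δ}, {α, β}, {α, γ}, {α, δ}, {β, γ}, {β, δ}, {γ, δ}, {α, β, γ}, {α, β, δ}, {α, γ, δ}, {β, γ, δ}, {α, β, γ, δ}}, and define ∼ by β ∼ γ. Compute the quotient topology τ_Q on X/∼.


X/∼ = {[α], [β=γ], [δ]}; |τ_Q| = 8.

Equivalence classes: [α], [β=γ], [δ].
Quotient map π: X → X/∼ sends α ↦ [α], β ↦ [β=γ], γ ↦ [β=γ], δ ↦ [δ].
For each subset V ⊆ X/∼, compute π^{-1}(V) ⊆ X and check whether π^{-1}(V) ∈ τ. V is open in τ_Q iff π^{-1}(V) ∈ τ.
  V = {}: π^{-1}(V) = ∅ ∈ τ ✓.
  V = {[α]}: π^{-1}(V) = {α} ∈ τ ✓.
  V = {[β=γ]}: π^{-1}(V) = {β, γ} ∈ τ ✓.
  V = {[α], [β=γ]}: π^{-1}(V) = {α, β, γ} ∈ τ ✓.
  V = {[δ]}: π^{-1}(V) = {δ} ∈ τ ✓.
  V = {[α], [δ]}: π^{-1}(V) = {α, δ} ∈ τ ✓.
  V = {[β=γ], [δ]}: π^{-1}(V) = {β, γ, δ} ∈ τ ✓.
  V = {[α], [β=γ], [δ]}: π^{-1}(V) = {α, β, γ, δ} ∈ τ ✓.
Open sets in the quotient: τ_Q = {{}, {[α]}, {[β=γ]}, {[α], [β=γ]}, {[δ]}, {[α], [δ]}, {[β=γ], [δ]}, {[α], [β=γ], [δ]}} (8 elements).


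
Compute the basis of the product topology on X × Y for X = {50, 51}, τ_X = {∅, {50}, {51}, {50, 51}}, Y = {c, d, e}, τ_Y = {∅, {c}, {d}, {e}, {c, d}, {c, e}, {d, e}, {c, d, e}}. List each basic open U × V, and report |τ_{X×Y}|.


Basis B = {∅ × ∅, {50} × {c}, {50} × {d}, {50} × {e}, {51} × {c}, {51} × {d}, {51} × {e}, {50} × {c, d}, {50} × {c, e}, {50, 51} × {c}, {50} × {d, e}, {50, 51} × {d}, {50, 51} × {e}, {51} × {c, d}, {51} × {c, e}, {51} × {d, e}, {50} × {c, d, e}, {51} × {c, d, e}, {50, 51} × {c, d}, {50, 51} × {c, e}, {50, 51} × {d, e}, {50, 51} × {c, d, e}}; |τ_{X×Y}| = 64.

Enumerate products U × V with U ∈ τ_X, V ∈ τ_Y (deduplicated):
  ∅ × ∅ = {} (∅)
  {50} × {c} = {(50,c)}
  {50} × {d} = {(50,d)}
  {50} × {e} = {(50,e)}
  {51} × {c} = {(51,c)}
  {51} × {d} = {(51,d)}
  {51} × {e} = {(51,e)}
  {50} × {c, d} = {(50,c), (50,d)}
  {50} × {c, e} = {(50,c), (50,e)}
  {50, 51} × {c} = {(50,c), (51,c)}
  {50} × {d, e} = {(50,d), (50,e)}
  {50, 51} × {d} = {(50,d), (51,d)}
  {50, 51} × {e} = {(50,e), (51,e)}
  {51} × {c, d} = {(51,c), (51,d)}
  {51} × {c, e} = {(51,c), (51,e)}
  {51} × {d, e} = {(51,d), (51,e)}
  {50} × {c, d, e} = {(50,c), (50,d), (50,e)}
  {51} × {c, d, e} = {(51,c), (51,d), (51,e)}
  {50, 51} × {c, d} = {(50,c), (50,d), (51,c), (51,d)}
  {50, 51} × {c, e} = {(50,c), (50,e), (51,c), (51,e)}
  {50, 51} × {d, e} = {(50,d), (50,e), (51,d), (51,e)}
  {50, 51} × {c, d, e} = {(50,c), (50,d), (50,e), (51,c), (51,d), (51,e)}
These 22 distinct sets form the basis B.
Close under arbitrary unions to get τ_{X×Y}; counting gives |τ_{X×Y}| = 64.


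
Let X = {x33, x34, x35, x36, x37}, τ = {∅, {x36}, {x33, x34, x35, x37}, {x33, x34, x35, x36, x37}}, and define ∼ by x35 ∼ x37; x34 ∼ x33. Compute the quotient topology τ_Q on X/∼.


X/∼ = {[x33=x34], [x35=x37], [x36]}; |τ_Q| = 4.

Equivalence classes: [x33=x34], [x35=x37], [x36].
Quotient map π: X → X/∼ sends x33 ↦ [x33=x34], x34 ↦ [x33=x34], x35 ↦ [x35=x37], x36 ↦ [x36], x37 ↦ [x35=x37].
For each subset V ⊆ X/∼, compute π^{-1}(V) ⊆ X and check whether π^{-1}(V) ∈ τ. V is open in τ_Q iff π^{-1}(V) ∈ τ.
  V = {}: π^{-1}(V) = ∅ ∈ τ ✓.
  V = {[x33=x34]}: π^{-1}(V) = {x33, x34} ∉ τ ✗.
  V = {[x35=x37]}: π^{-1}(V) = {x35, x37} ∉ τ ✗.
  V = {[x33=x34], [x35=x37]}: π^{-1}(V) = {x33, x34, x35, x37} ∈ τ ✓.
  V = {[x36]}: π^{-1}(V) = {x36} ∈ τ ✓.
  V = {[x33=x34], [x36]}: π^{-1}(V) = {x33, x34, x36} ∉ τ ✗.
  V = {[x35=x37], [x36]}: π^{-1}(V) = {x35, x36, x37} ∉ τ ✗.
  V = {[x33=x34], [x35=x37], [x36]}: π^{-1}(V) = {x33, x34, x35, x36, x37} ∈ τ ✓.
Open sets in the quotient: τ_Q = {{}, {[x33=x34], [x35=x37]}, {[x36]}, {[x33=x34], [x35=x37], [x36]}} (4 elements).


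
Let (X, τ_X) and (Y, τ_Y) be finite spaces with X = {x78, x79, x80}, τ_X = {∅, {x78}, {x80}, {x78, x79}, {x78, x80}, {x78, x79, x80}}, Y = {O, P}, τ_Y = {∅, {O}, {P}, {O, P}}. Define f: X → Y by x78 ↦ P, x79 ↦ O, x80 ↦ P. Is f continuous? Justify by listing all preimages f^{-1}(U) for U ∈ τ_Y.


f is NOT continuous.

Compute f^{-1}(U) for each U ∈ τ_Y:
  U = ∅: f^{-1}(U) = ∅ ∈ τ_X ✓.
  U = {O}: f^{-1}(U) = {x79} ∉ τ_X ✗.
  U = {P}: f^{-1}(U) = {x78, x80} ∈ τ_X ✓.
  U = {O, P}: f^{-1}(U) = {x78, x79, x80} ∈ τ_X ✓.
Found U = {O} with f^{-1}(U) = {x79} not in τ_X. Therefore f is NOT continuous.


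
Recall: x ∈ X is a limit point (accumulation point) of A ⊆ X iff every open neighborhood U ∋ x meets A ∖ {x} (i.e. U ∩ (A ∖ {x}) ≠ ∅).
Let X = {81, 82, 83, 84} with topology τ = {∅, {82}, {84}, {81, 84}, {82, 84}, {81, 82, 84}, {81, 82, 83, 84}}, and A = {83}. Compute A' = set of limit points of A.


A' = ∅

For each x ∈ X, list the open sets U ∈ τ with x ∈ U, then check whether U ∩ (A ∖ {x}) ≠ ∅ for every such U.
  x = 81: open {81, 84} ∋ x has {81, 84} ∩ (A ∖ {81}) = ∅, so x is NOT a limit point.
  x = 82: open {82} ∋ x has {82} ∩ (A ∖ {82}) = ∅, so x is NOT a limit point.
  x = 83: open {81, 82, 83, 84} ∋ x has {81, 82, 83, 84} ∩ (A ∖ {83}) = ∅, so x is NOT a limit point.
  x = 84: open {84} ∋ x has {84} ∩ (A ∖ {84}) = ∅, so x is NOT a limit point.
Collecting: A' = ∅.


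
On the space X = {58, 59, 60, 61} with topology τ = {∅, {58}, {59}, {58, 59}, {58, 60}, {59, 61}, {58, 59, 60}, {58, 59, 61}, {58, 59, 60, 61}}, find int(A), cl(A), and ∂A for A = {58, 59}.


int(A) = {58, 59}, cl(A) = {58, 59, 60, 61}, ∂A = {60, 61}.

Closed sets in (X, τ) are complements of opens:
  closed(X, τ) = {∅, {60}, {61}, {58, 60}, {59, 61}, {60, 61}, {58, 60, 61}, {59, 60, 61}, {58, 59, 60, 61}}.
int(A) = ⋃ {U ∈ τ : U ⊆ A}. Opens contained in A: ∅, {58}, {59}, {58, 59}.
Taking the union of these: int(A) = {58, 59}.
cl(A) = ⋂ {C closed : A ⊆ C}. Closed sets containing A: {58, 59, 60, 61}.
Intersecting these: cl(A) = {58, 59, 60, 61}.
∂A = cl(A) ∖ int(A) = {58, 59, 60, 61} ∖ {58, 59} = {60, 61}.


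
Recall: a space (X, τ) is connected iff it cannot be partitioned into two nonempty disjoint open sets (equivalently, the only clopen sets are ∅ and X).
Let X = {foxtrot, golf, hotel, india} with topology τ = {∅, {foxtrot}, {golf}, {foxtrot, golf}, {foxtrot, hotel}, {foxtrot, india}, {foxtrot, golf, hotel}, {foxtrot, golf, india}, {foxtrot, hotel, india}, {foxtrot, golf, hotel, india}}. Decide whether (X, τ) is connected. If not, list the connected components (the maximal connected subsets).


(X, τ) is disconnected; components = [{golf}, {foxtrot, hotel, india}].

Find clopen sets (U ∈ τ with X ∖ U ∈ τ):
  U = ∅, X ∖ U = {foxtrot, golf, hotel, india} — both open, so U is clopen.
  U = {golf}, X ∖ U = {foxtrot, hotel, india} — both open, so U is clopen.
  U = {foxtrot, hotel, india}, X ∖ U = {golf} — both open, so U is clopen.
  U = {foxtrot, golf, hotel, india}, X ∖ U = ∅ — both open, so U is clopen.
Nontrivial clopen(s) exist: e.g. {golf}. So (X, τ) is disconnected.
Compute connected components by grouping points that agree on all clopens:
  component: {golf}
  component: {foxtrot, hotel, india}


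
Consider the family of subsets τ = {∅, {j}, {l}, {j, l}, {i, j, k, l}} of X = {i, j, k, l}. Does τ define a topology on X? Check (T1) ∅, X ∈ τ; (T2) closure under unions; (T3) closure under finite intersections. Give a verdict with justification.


τ IS a topology on X.

Axiom (T1): ∅ ∈ τ? Yes; X ∈ τ? Yes.
Axiom (T2/T3): check pairwise unions and intersections of members of τ.
All pairwise intersections and unions checked — each lies in τ. Therefore τ satisfies (T1), (T2), (T3): it IS a topology on X.


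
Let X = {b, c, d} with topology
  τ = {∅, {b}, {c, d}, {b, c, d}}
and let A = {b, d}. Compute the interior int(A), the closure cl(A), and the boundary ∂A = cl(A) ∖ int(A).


int(A) = {b}, cl(A) = {b, c, d}, ∂A = {c, d}.

Closed sets in (X, τ) are complements of opens:
  closed(X, τ) = {∅, {b}, {c, d}, {b, c, d}}.
int(A) = ⋃ {U ∈ τ : U ⊆ A}. Opens contained in A: ∅, {b}.
Taking the union of these: int(A) = {b}.
cl(A) = ⋂ {C closed : A ⊆ C}. Closed sets containing A: {b, c, d}.
Intersecting these: cl(A) = {b, c, d}.
∂A = cl(A) ∖ int(A) = {b, c, d} ∖ {b} = {c, d}.


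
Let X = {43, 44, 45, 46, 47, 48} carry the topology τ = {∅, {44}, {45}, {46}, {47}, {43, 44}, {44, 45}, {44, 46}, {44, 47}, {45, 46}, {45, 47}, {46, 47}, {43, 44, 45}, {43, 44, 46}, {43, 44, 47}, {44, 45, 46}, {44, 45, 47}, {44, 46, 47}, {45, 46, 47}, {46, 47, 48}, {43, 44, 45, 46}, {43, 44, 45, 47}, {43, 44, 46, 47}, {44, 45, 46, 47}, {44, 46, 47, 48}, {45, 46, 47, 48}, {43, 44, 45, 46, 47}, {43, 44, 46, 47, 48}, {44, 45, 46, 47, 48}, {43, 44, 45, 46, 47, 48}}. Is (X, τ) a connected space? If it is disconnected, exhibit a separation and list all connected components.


(X, τ) is disconnected; components = [{45}, {43, 44}, {46, 47, 48}].

Find clopen sets (U ∈ τ with X ∖ U ∈ τ):
  U = ∅, X ∖ U = {43, 44, 45, 46, 47, 48} — both open, so U is clopen.
  U = {45}, X ∖ U = {43, 44, 46, 47, 48} — both open, so U is clopen.
  U = {43, 44}, X ∖ U = {45, 46, 47, 48} — both open, so U is clopen.
  U = {43, 44, 45}, X ∖ U = {46, 47, 48} — both open, so U is clopen.
  U = {46, 47, 48}, X ∖ U = {43, 44, 45} — both open, so U is clopen.
  U = {45, 46, 47, 48}, X ∖ U = {43, 44} — both open, so U is clopen.
  U = {43, 44, 46, 47, 48}, X ∖ U = {45} — both open, so U is clopen.
  U = {43, 44, 45, 46, 47, 48}, X ∖ U = ∅ — both open, so U is clopen.
Nontrivial clopen(s) exist: e.g. {43, 44}. So (X, τ) is disconnected.
Compute connected components by grouping points that agree on all clopens:
  component: {45}
  component: {43, 44}
  component: {46, 47, 48}


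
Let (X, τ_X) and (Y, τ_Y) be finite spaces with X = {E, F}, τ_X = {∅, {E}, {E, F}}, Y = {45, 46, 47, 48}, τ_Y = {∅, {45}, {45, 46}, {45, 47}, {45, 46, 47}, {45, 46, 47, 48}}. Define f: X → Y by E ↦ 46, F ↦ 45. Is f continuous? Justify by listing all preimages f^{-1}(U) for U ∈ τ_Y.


f is NOT continuous.

Compute f^{-1}(U) for each U ∈ τ_Y:
  U = ∅: f^{-1}(U) = ∅ ∈ τ_X ✓.
  U = {45}: f^{-1}(U) = {F} ∉ τ_X ✗.
  U = {45, 46}: f^{-1}(U) = {E, F} ∈ τ_X ✓.
  U = {45, 47}: f^{-1}(U) = {F} ∉ τ_X ✗.
  U = {45, 46, 47}: f^{-1}(U) = {E, F} ∈ τ_X ✓.
  U = {45, 46, 47, 48}: f^{-1}(U) = {E, F} ∈ τ_X ✓.
Found U = {45} with f^{-1}(U) = {F} not in τ_X. Therefore f is NOT continuous.


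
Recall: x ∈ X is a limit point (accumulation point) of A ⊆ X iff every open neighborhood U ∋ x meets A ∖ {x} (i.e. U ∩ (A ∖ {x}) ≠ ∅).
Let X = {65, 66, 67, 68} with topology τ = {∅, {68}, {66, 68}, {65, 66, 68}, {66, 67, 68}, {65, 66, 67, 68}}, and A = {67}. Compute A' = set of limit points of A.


A' = ∅

For each x ∈ X, list the open sets U ∈ τ with x ∈ U, then check whether U ∩ (A ∖ {x}) ≠ ∅ for every such U.
  x = 65: open {65, 66, 68} ∋ x has {65, 66, 68} ∩ (A ∖ {65}) = ∅, so x is NOT a limit point.
  x = 66: open {66, 68} ∋ x has {66, 68} ∩ (A ∖ {66}) = ∅, so x is NOT a limit point.
  x = 67: open {66, 67, 68} ∋ x has {66, 67, 68} ∩ (A ∖ {67}) = ∅, so x is NOT a limit point.
  x = 68: open {68} ∋ x has {68} ∩ (A ∖ {68}) = ∅, so x is NOT a limit point.
Collecting: A' = ∅.


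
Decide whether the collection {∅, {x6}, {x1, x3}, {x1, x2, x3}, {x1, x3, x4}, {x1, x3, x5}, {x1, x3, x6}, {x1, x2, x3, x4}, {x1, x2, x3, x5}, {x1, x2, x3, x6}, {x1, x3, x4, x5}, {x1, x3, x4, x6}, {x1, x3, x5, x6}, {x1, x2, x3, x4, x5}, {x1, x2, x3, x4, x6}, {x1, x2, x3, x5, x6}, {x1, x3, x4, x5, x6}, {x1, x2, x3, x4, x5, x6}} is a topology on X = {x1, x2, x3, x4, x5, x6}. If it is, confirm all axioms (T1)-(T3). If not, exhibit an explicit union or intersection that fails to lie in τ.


τ IS a topology on X.

Axiom (T1): ∅ ∈ τ? Yes; X ∈ τ? Yes.
Axiom (T2/T3): check pairwise unions and intersections of members of τ.
All pairwise intersections and unions checked — each lies in τ. Therefore τ satisfies (T1), (T2), (T3): it IS a topology on X.


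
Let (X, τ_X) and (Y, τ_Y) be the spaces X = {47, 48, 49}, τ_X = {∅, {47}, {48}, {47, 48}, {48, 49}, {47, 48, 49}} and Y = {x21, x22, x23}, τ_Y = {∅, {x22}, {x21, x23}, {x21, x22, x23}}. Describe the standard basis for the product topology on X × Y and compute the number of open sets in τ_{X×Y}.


Basis B = {∅ × ∅, {47} × {x22}, {48} × {x22}, {47} × {x21, x23}, {47, 48} × {x22}, {48} × {x21, x23}, {48, 49} × {x22}, {47} × {x21, x22, x23}, {47, 48, 49} × {x22}, {48} × {x21, x22, x23}, {47, 48} × {x21, x23}, {48, 49} × {x21, x23}, {47, 48} × {x21, x22, x23}, {47, 48, 49} × {x21, x23}, {48, 49} × {x21, x22, x23}, {47, 48, 49} × {x21, x22, x23}}; |τ_{X×Y}| = 36.

Enumerate products U × V with U ∈ τ_X, V ∈ τ_Y (deduplicated):
  ∅ × ∅ = {} (∅)
  {47} × {x22} = {(47,x22)}
  {48} × {x22} = {(48,x22)}
  {47} × {x21, x23} = {(47,x21), (47,x23)}
  {47, 48} × {x22} = {(47,x22), (48,x22)}
  {48} × {x21, x23} = {(48,x21), (48,x23)}
  {48, 49} × {x22} = {(48,x22), (49,x22)}
  {47} × {x21, x22, x23} = {(47,x21), (47,x22), (47,x23)}
  {47, 48, 49} × {x22} = {(47,x22), (48,x22), (49,x22)}
  {48} × {x21, x22, x23} = {(48,x21), (48,x22), (48,x23)}
  {47, 48} × {x21, x23} = {(47,x21), (47,x23), (48,x21), (48,x23)}
  {48, 49} × {x21, x23} = {(48,x21), (48,x23), (49,x21), (49,x23)}
  {47, 48} × {x21, x22, x23} = {(47,x21), (47,x22), (47,x23), (48,x21), (48,x22), (48,x23)}
  {47, 48, 49} × {x21, x23} = {(47,x21), (47,x23), (48,x21), (48,x23), (49,x21), (49,x23)}
  {48, 49} × {x21, x22, x23} = {(48,x21), (48,x22), (48,x23), (49,x21), (49,x22), (49,x23)}
  {47, 48, 49} × {x21, x22, x23} = {(47,x21), (47,x22), (47,x23), (48,x21), (48,x22), (48,x23), (49,x21), (49,x22), (49,x23)}
These 16 distinct sets form the basis B.
Close under arbitrary unions to get τ_{X×Y}; counting gives |τ_{X×Y}| = 36.


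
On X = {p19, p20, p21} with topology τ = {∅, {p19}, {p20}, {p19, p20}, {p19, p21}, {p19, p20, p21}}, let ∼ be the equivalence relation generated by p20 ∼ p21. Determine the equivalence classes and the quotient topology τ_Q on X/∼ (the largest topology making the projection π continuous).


X/∼ = {[p19], [p20=p21]}; |τ_Q| = 3.

Equivalence classes: [p19], [p20=p21].
Quotient map π: X → X/∼ sends p19 ↦ [p19], p20 ↦ [p20=p21], p21 ↦ [p20=p21].
For each subset V ⊆ X/∼, compute π^{-1}(V) ⊆ X and check whether π^{-1}(V) ∈ τ. V is open in τ_Q iff π^{-1}(V) ∈ τ.
  V = {}: π^{-1}(V) = ∅ ∈ τ ✓.
  V = {[p19]}: π^{-1}(V) = {p19} ∈ τ ✓.
  V = {[p20=p21]}: π^{-1}(V) = {p20, p21} ∉ τ ✗.
  V = {[p19], [p20=p21]}: π^{-1}(V) = {p19, p20, p21} ∈ τ ✓.
Open sets in the quotient: τ_Q = {{}, {[p19]}, {[p19], [p20=p21]}} (3 elements).


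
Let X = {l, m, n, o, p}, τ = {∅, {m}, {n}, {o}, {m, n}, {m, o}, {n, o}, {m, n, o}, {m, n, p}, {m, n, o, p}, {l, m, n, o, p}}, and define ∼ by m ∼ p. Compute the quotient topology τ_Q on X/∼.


X/∼ = {[l], [m=p], [n], [o]}; |τ_Q| = 7.

Equivalence classes: [l], [m=p], [n], [o].
Quotient map π: X → X/∼ sends l ↦ [l], m ↦ [m=p], n ↦ [n], o ↦ [o], p ↦ [m=p].
For each subset V ⊆ X/∼, compute π^{-1}(V) ⊆ X and check whether π^{-1}(V) ∈ τ. V is open in τ_Q iff π^{-1}(V) ∈ τ.
  V = {}: π^{-1}(V) = ∅ ∈ τ ✓.
  V = {[l]}: π^{-1}(V) = {l} ∉ τ ✗.
  V = {[m=p]}: π^{-1}(V) = {m, p} ∉ τ ✗.
  V = {[l], [m=p]}: π^{-1}(V) = {l, m, p} ∉ τ ✗.
  V = {[n]}: π^{-1}(V) = {n} ∈ τ ✓.
  V = {[l], [n]}: π^{-1}(V) = {l, n} ∉ τ ✗.
  V = {[m=p], [n]}: π^{-1}(V) = {m, n, p} ∈ τ ✓.
  V = {[l], [m=p], [n]}: π^{-1}(V) = {l, m, n, p} ∉ τ ✗.
  V = {[o]}: π^{-1}(V) = {o} ∈ τ ✓.
  V = {[l], [o]}: π^{-1}(V) = {l, o} ∉ τ ✗.
  V = {[m=p], [o]}: π^{-1}(V) = {m, o, p} ∉ τ ✗.
  V = {[l], [m=p], [o]}: π^{-1}(V) = {l, m, o, p} ∉ τ ✗.
  V = {[n], [o]}: π^{-1}(V) = {n, o} ∈ τ ✓.
  V = {[l], [n], [o]}: π^{-1}(V) = {l, n, o} ∉ τ ✗.
  V = {[m=p], [n], [o]}: π^{-1}(V) = {m, n, o, p} ∈ τ ✓.
  V = {[l], [m=p], [n], [o]}: π^{-1}(V) = {l, m, n, o, p} ∈ τ ✓.
Open sets in the quotient: τ_Q = {{}, {[n]}, {[m=p], [n]}, {[o]}, {[n], [o]}, {[m=p], [n], [o]}, {[l], [m=p], [n], [o]}} (7 elements).


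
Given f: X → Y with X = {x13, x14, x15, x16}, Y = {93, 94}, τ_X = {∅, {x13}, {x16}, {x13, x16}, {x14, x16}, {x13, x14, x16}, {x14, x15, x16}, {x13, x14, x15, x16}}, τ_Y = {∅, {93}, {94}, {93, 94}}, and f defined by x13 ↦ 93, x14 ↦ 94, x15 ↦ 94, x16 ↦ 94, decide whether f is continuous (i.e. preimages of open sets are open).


f IS continuous.

Compute f^{-1}(U) for each U ∈ τ_Y:
  U = ∅: f^{-1}(U) = ∅ ∈ τ_X ✓.
  U = {93}: f^{-1}(U) = {x13} ∈ τ_X ✓.
  U = {94}: f^{-1}(U) = {x14, x15, x16} ∈ τ_X ✓.
  U = {93, 94}: f^{-1}(U) = {x13, x14, x15, x16} ∈ τ_X ✓.
Every preimage lies in τ_X, so f IS continuous.


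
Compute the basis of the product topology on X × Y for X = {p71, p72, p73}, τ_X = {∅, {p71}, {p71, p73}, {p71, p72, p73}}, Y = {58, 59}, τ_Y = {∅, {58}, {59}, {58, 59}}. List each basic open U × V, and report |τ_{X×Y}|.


Basis B = {∅ × ∅, {p71} × {58}, {p71} × {59}, {p71} × {58, 59}, {p71, p73} × {58}, {p71, p73} × {59}, {p71, p72, p73} × {58}, {p71, p72, p73} × {59}, {p71, p73} × {58, 59}, {p71, p72, p73} × {58, 59}}; |τ_{X×Y}| = 16.

Enumerate products U × V with U ∈ τ_X, V ∈ τ_Y (deduplicated):
  ∅ × ∅ = {} (∅)
  {p71} × {58} = {(p71,58)}
  {p71} × {59} = {(p71,59)}
  {p71} × {58, 59} = {(p71,58), (p71,59)}
  {p71, p73} × {58} = {(p71,58), (p73,58)}
  {p71, p73} × {59} = {(p71,59), (p73,59)}
  {p71, p72, p73} × {58} = {(p71,58), (p72,58), (p73,58)}
  {p71, p72, p73} × {59} = {(p71,59), (p72,59), (p73,59)}
  {p71, p73} × {58, 59} = {(p71,58), (p71,59), (p73,58), (p73,59)}
  {p71, p72, p73} × {58, 59} = {(p71,58), (p71,59), (p72,58), (p72,59), (p73,58), (p73,59)}
These 10 distinct sets form the basis B.
Close under arbitrary unions to get τ_{X×Y}; counting gives |τ_{X×Y}| = 16.


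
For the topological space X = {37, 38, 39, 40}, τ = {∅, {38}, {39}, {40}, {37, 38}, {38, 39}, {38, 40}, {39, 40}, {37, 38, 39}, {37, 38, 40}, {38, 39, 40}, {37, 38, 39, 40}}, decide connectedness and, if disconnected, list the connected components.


(X, τ) is disconnected; components = [{39}, {40}, {37, 38}].

Find clopen sets (U ∈ τ with X ∖ U ∈ τ):
  U = ∅, X ∖ U = {37, 38, 39, 40} — both open, so U is clopen.
  U = {39}, X ∖ U = {37, 38, 40} — both open, so U is clopen.
  U = {40}, X ∖ U = {37, 38, 39} — both open, so U is clopen.
  U = {37, 38}, X ∖ U = {39, 40} — both open, so U is clopen.
  U = {39, 40}, X ∖ U = {37, 38} — both open, so U is clopen.
  U = {37, 38, 39}, X ∖ U = {40} — both open, so U is clopen.
  U = {37, 38, 40}, X ∖ U = {39} — both open, so U is clopen.
  U = {37, 38, 39, 40}, X ∖ U = ∅ — both open, so U is clopen.
Nontrivial clopen(s) exist: e.g. {37, 38}. So (X, τ) is disconnected.
Compute connected components by grouping points that agree on all clopens:
  component: {39}
  component: {40}
  component: {37, 38}


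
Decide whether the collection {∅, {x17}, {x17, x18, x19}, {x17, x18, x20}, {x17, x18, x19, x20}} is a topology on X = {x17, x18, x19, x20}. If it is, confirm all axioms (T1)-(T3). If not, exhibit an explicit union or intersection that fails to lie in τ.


τ is NOT a topology on X.

Axiom (T1): ∅ ∈ τ? Yes; X ∈ τ? Yes.
Axiom (T2/T3): check pairwise unions and intersections of members of τ.
Counterexample for (T3): {x17, x18, x19} ∩ {x17, x18, x20} = {x17, x18} ∉ τ. Therefore τ is NOT a topology.


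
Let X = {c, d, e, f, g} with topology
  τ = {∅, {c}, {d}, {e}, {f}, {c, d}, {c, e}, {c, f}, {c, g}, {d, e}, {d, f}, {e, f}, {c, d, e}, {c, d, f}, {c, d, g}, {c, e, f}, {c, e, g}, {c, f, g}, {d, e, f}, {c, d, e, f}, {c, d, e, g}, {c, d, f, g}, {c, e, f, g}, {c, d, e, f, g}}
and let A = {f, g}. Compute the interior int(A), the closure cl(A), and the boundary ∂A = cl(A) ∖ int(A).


int(A) = {f}, cl(A) = {f, g}, ∂A = {g}.

Closed sets in (X, τ) are complements of opens:
  closed(X, τ) = {∅, {d}, {e}, {f}, {g}, {c, g}, {d, e}, {d, f}, {d, g}, {e, f}, {e, g}, {f, g}, {c, d, g}, {c, e, g}, {c, f, g}, {d, e, f}, {d, e, g}, {d, f, g}, {e, f, g}, {c, d, e, g}, {c, d, f, g}, {c, e, f, g}, {d, e, f, g}, {c, d, e, f, g}}.
int(A) = ⋃ {U ∈ τ : U ⊆ A}. Opens contained in A: ∅, {f}.
Taking the union of these: int(A) = {f}.
cl(A) = ⋂ {C closed : A ⊆ C}. Closed sets containing A: {f, g}, {c, f, g}, {d, f, g}, {e, f, g}, {c, d, f, g}, {c, e, f, g}, {d, e, f, g}, {c, d, e, f, g}.
Intersecting these: cl(A) = {f, g}.
∂A = cl(A) ∖ int(A) = {f, g} ∖ {f} = {g}.


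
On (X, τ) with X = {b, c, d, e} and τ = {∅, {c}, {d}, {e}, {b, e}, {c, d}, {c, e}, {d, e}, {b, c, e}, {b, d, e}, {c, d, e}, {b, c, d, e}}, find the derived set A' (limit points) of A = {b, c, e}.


A' = {b}

For each x ∈ X, list the open sets U ∈ τ with x ∈ U, then check whether U ∩ (A ∖ {x}) ≠ ∅ for every such U.
  x = b: opens ∋ x are {b, e}, {b, c, e}, {b, d, e}, {b, c, d, e}; each meets A ∖ {b}, so x IS a limit point.
  x = c: open {c} ∋ x has {c} ∩ (A ∖ {c}) = ∅, so x is NOT a limit point.
  x = d: open {d} ∋ x has {d} ∩ (A ∖ {d}) = ∅, so x is NOT a limit point.
  x = e: open {e} ∋ x has {e} ∩ (A ∖ {e}) = ∅, so x is NOT a limit point.
Collecting: A' = {b}.


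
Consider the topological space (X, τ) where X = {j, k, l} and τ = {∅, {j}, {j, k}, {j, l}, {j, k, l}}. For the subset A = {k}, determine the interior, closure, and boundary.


int(A) = ∅, cl(A) = {k}, ∂A = {k}.

Closed sets in (X, τ) are complements of opens:
  closed(X, τ) = {∅, {k}, {l}, {k, l}, {j, k, l}}.
int(A) = ⋃ {U ∈ τ : U ⊆ A}. Opens contained in A: ∅.
Taking the union of these: int(A) = ∅.
cl(A) = ⋂ {C closed : A ⊆ C}. Closed sets containing A: {k}, {k, l}, {j, k, l}.
Intersecting these: cl(A) = {k}.
∂A = cl(A) ∖ int(A) = {k} ∖ ∅ = {k}.


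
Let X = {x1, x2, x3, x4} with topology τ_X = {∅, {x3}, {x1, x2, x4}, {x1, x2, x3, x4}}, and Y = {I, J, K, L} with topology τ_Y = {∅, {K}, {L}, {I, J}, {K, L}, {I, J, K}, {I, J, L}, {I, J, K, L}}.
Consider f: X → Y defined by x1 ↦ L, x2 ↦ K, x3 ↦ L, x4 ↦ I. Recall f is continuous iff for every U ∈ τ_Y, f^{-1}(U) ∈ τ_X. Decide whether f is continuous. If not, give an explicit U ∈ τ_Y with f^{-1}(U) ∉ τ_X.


f is NOT continuous.

Compute f^{-1}(U) for each U ∈ τ_Y:
  U = ∅: f^{-1}(U) = ∅ ∈ τ_X ✓.
  U = {K}: f^{-1}(U) = {x2} ∉ τ_X ✗.
  U = {L}: f^{-1}(U) = {x1, x3} ∉ τ_X ✗.
  U = {I, J}: f^{-1}(U) = {x4} ∉ τ_X ✗.
  U = {K, L}: f^{-1}(U) = {x1, x2, x3} ∉ τ_X ✗.
  U = {I, J, K}: f^{-1}(U) = {x2, x4} ∉ τ_X ✗.
  U = {I, J, L}: f^{-1}(U) = {x1, x3, x4} ∉ τ_X ✗.
  U = {I, J, K, L}: f^{-1}(U) = {x1, x2, x3, x4} ∈ τ_X ✓.
Found U = {K} with f^{-1}(U) = {x2} not in τ_X. Therefore f is NOT continuous.


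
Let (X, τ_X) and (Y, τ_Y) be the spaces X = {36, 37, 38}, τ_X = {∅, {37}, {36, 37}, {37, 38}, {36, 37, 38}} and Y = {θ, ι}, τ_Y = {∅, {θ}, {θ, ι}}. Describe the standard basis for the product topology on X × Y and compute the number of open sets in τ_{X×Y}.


Basis B = {∅ × ∅, {37} × {θ}, {36, 37} × {θ}, {37} × {θ, ι}, {37, 38} × {θ}, {36, 37, 38} × {θ}, {36, 37} × {θ, ι}, {37, 38} × {θ, ι}, {36, 37, 38} × {θ, ι}}; |τ_{X×Y}| = 14.

Enumerate products U × V with U ∈ τ_X, V ∈ τ_Y (deduplicated):
  ∅ × ∅ = {} (∅)
  {37} × {θ} = {(37,θ)}
  {36, 37} × {θ} = {(36,θ), (37,θ)}
  {37} × {θ, ι} = {(37,θ), (37,ι)}
  {37, 38} × {θ} = {(37,θ), (38,θ)}
  {36, 37, 38} × {θ} = {(36,θ), (37,θ), (38,θ)}
  {36, 37} × {θ, ι} = {(36,θ), (36,ι), (37,θ), (37,ι)}
  {37, 38} × {θ, ι} = {(37,θ), (37,ι), (38,θ), (38,ι)}
  {36, 37, 38} × {θ, ι} = {(36,θ), (36,ι), (37,θ), (37,ι), (38,θ), (38,ι)}
These 9 distinct sets form the basis B.
Close under arbitrary unions to get τ_{X×Y}; counting gives |τ_{X×Y}| = 14.


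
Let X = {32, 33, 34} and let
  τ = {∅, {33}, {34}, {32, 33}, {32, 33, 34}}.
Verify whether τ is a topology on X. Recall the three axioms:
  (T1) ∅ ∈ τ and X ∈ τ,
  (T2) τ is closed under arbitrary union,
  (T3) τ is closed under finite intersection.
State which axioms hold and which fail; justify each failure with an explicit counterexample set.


τ is NOT a topology on X.

Axiom (T1): ∅ ∈ τ? Yes; X ∈ τ? Yes.
Axiom (T2/T3): check pairwise unions and intersections of members of τ.
Counterexample for (T2): {33} ∪ {34} = {33, 34} ∉ τ. Therefore τ is NOT a topology.


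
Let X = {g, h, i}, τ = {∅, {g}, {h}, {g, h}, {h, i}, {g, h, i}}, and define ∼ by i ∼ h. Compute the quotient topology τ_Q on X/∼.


X/∼ = {[g], [h=i]}; |τ_Q| = 4.

Equivalence classes: [g], [h=i].
Quotient map π: X → X/∼ sends g ↦ [g], h ↦ [h=i], i ↦ [h=i].
For each subset V ⊆ X/∼, compute π^{-1}(V) ⊆ X and check whether π^{-1}(V) ∈ τ. V is open in τ_Q iff π^{-1}(V) ∈ τ.
  V = {}: π^{-1}(V) = ∅ ∈ τ ✓.
  V = {[g]}: π^{-1}(V) = {g} ∈ τ ✓.
  V = {[h=i]}: π^{-1}(V) = {h, i} ∈ τ ✓.
  V = {[g], [h=i]}: π^{-1}(V) = {g, h, i} ∈ τ ✓.
Open sets in the quotient: τ_Q = {{}, {[g]}, {[h=i]}, {[g], [h=i]}} (4 elements).


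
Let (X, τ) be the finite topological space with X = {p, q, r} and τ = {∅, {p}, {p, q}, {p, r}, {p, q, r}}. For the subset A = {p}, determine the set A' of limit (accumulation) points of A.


A' = {q, r}

For each x ∈ X, list the open sets U ∈ τ with x ∈ U, then check whether U ∩ (A ∖ {x}) ≠ ∅ for every such U.
  x = p: open {p} ∋ x has {p} ∩ (A ∖ {p}) = ∅, so x is NOT a limit point.
  x = q: opens ∋ x are {p, q}, {p, q, r}; each meets A ∖ {q}, so x IS a limit point.
  x = r: opens ∋ x are {p, r}, {p, q, r}; each meets A ∖ {r}, so x IS a limit point.
Collecting: A' = {q, r}.


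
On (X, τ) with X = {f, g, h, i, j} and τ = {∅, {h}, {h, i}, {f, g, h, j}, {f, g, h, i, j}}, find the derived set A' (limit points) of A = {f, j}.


A' = {f, g, j}

For each x ∈ X, list the open sets U ∈ τ with x ∈ U, then check whether U ∩ (A ∖ {x}) ≠ ∅ for every such U.
  x = f: opens ∋ x are {f, g, h, j}, {f, g, h, i, j}; each meets A ∖ {f}, so x IS a limit point.
  x = g: opens ∋ x are {f, g, h, j}, {f, g, h, i, j}; each meets A ∖ {g}, so x IS a limit point.
  x = h: open {h} ∋ x has {h} ∩ (A ∖ {h}) = ∅, so x is NOT a limit point.
  x = i: open {h, i} ∋ x has {h, i} ∩ (A ∖ {i}) = ∅, so x is NOT a limit point.
  x = j: opens ∋ x are {f, g, h, j}, {f, g, h, i, j}; each meets A ∖ {j}, so x IS a limit point.
Collecting: A' = {f, g, j}.


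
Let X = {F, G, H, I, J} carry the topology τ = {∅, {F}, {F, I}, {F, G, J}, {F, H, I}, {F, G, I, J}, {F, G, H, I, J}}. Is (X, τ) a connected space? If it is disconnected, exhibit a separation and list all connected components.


(X, τ) is connected.

Find clopen sets (U ∈ τ with X ∖ U ∈ τ):
  U = ∅, X ∖ U = {F, G, H, I, J} — both open, so U is clopen.
  U = {F, G, H, I, J}, X ∖ U = ∅ — both open, so U is clopen.
Only trivial clopens (∅ and X) exist, so (X, τ) is connected.
Compute connected components by grouping points that agree on all clopens:
  component: {F, G, H, I, J}


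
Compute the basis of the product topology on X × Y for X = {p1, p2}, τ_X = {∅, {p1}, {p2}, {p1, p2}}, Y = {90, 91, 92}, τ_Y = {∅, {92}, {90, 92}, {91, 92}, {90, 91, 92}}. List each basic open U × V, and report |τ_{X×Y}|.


Basis B = {∅ × ∅, {p1} × {92}, {p2} × {92}, {p1} × {90, 92}, {p1} × {91, 92}, {p1, p2} × {92}, {p2} × {90, 92}, {p2} × {91, 92}, {p1} × {90, 91, 92}, {p2} × {90, 91, 92}, {p1, p2} × {90, 92}, {p1, p2} × {91, 92}, {p1, p2} × {90, 91, 92}}; |τ_{X×Y}| = 25.

Enumerate products U × V with U ∈ τ_X, V ∈ τ_Y (deduplicated):
  ∅ × ∅ = {} (∅)
  {p1} × {92} = {(p1,92)}
  {p2} × {92} = {(p2,92)}
  {p1} × {90, 92} = {(p1,90), (p1,92)}
  {p1} × {91, 92} = {(p1,91), (p1,92)}
  {p1, p2} × {92} = {(p1,92), (p2,92)}
  {p2} × {90, 92} = {(p2,90), (p2,92)}
  {p2} × {91, 92} = {(p2,91), (p2,92)}
  {p1} × {90, 91, 92} = {(p1,90), (p1,91), (p1,92)}
  {p2} × {90, 91, 92} = {(p2,90), (p2,91), (p2,92)}
  {p1, p2} × {90, 92} = {(p1,90), (p1,92), (p2,90), (p2,92)}
  {p1, p2} × {91, 92} = {(p1,91), (p1,92), (p2,91), (p2,92)}
  {p1, p2} × {90, 91, 92} = {(p1,90), (p1,91), (p1,92), (p2,90), (p2,91), (p2,92)}
These 13 distinct sets form the basis B.
Close under arbitrary unions to get τ_{X×Y}; counting gives |τ_{X×Y}| = 25.
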